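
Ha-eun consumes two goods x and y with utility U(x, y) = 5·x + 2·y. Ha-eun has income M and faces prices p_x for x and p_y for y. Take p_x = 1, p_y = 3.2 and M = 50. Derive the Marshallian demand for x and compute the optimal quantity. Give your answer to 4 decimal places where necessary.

Perfect substitutes: compare marginal utility per dollar. 5/p_x vs 2/p_y → 5 vs 0.625.
x gives more utility per dollar, so spend all income on x: x* = M/p_x, y* = 0.
Numerically: x* = 50, y* = 0.

x* = 50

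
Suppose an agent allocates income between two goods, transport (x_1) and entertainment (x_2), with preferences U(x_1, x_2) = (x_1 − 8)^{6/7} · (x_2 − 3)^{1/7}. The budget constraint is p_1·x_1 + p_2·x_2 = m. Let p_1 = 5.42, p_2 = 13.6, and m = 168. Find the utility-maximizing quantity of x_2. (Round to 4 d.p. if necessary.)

MRS = 6·(x_2−3)/(x_1−8). Tangency with p_1/p_2 gives x_2−3 = (1/6)·(p_1/p_2)·(x_1−8).
Substituting into the budget: x_1* = 8 + 6/7·(m − 8·p_1 − 3·p_2)/p_1, and x_2* = 3 + 1/7·(…)/p_2.
Discretionary income = 168 − 8·5.42 − 3·13.6 = 83.84; x_2* = 3 + 1/7·83.84/13.6 = 3.8807.

x_2* = 3.8807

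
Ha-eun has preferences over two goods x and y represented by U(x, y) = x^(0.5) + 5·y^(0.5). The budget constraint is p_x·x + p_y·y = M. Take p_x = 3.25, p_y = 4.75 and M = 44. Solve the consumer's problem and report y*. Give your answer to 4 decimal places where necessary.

y* = 8.7515

From the CES first-order condition, (1/5)·(y/x)^(0.5) = p_x/p_y.
Hence y/x = (5·p_x/p_y)^(1/(0.5)), i.e. raised to the 2 power.
Substitute y = (y/x)·x into the budget: x* = M/(p_x + p_y·(y/x)).
Numerically y/x = 11.703601, so x* = 44/(3.25 + 4.75·11.703601) = 0.7478 and y* = 11.703601·0.7478 = 8.7515.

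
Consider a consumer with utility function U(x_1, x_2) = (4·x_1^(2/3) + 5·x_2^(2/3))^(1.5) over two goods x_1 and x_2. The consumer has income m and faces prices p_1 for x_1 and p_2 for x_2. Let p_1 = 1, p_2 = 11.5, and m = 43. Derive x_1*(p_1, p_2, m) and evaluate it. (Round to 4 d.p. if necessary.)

MU_x_1 ∝ 4·x_1^(-1/3), MU_x_2 ∝ 5·x_2^(-1/3), so MRS = (4/5)·(x_2/x_1)^(1/3) = p_1/p_2.
Solve for the ratio: x_2/x_1 = [(5/4)·p_1/p_2]^(3).
Substitute x_2 = (x_2/x_1)·x_1 into the budget: x_1* = m/(p_1 + p_2·(x_2/x_1)).
Numerically x_2/x_1 = 0.001284, so x_1* = 43/(1 + 11.5·0.001284) = 42.3742.

x_1* = 42.3742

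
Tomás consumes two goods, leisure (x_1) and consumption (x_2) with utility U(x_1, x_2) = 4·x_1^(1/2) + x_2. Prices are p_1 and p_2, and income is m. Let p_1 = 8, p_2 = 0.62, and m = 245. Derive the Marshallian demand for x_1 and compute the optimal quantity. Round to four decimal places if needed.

MU_x_1 = 2/√x_1, MU_x_2 = 1. Tangency: 2/√x_1 = p_1/p_2.
Solve: √x_1 = 2·p_2/p_1, so x_1*(p_1,p_2) = (2·p_2/p_1)², and x_2* = (m − p_1·x_1*)/p_2.
Plugging in: x_1* = (2·0.62/8)² = 0.024.

x_1* = 0.024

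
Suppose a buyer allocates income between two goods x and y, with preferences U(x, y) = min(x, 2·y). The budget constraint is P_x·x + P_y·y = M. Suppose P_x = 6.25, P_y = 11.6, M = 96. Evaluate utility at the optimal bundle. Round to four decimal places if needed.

V = 7.9668

Leontief preferences: the optimum is at the kink where x/2 = y/1, i.e. y = (1/2)·x.
Budget: P_x·x + P_y·(1/2)·x = M, so (2·P_x + P_y)·x = 2·M.
Demand: x*(P_x,P_y,M) = 2·M/(2·P_x + P_y), y* = M/(2·P_x + P_y).
Here 2·6.25 + 11.6 = 24.1, giving x* = 7.9668 and y* = 3.9834.
Utility at the optimum: U(7.9668, 3.9834) = 7.9668.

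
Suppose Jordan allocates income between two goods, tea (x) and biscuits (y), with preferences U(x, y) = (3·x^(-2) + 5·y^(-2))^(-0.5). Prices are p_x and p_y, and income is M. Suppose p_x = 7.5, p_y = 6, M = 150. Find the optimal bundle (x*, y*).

x* = 9.8924, y* = 12.6345

MU_x ∝ 3·x^(-3), MU_y ∝ 5·y^(-3), so MRS = (3/5)·(y/x)^(3) = p_x/p_y.
Solve for the ratio: y/x = [(5/3)·p_x/p_y]^(1/3).
Substitute y = (y/x)·x into the budget: x* = M/(p_x + p_y·(y/x)).
Numerically y/x = 1.277182, so x* = 150/(7.5 + 6·1.277182) = 9.8924 and y* = 1.277182·9.8924 = 12.6345.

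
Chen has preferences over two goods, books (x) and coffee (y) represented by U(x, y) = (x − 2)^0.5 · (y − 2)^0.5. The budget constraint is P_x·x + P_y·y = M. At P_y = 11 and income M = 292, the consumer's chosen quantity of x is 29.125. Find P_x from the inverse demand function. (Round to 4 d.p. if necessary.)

P_x = 4.8

Let x' = x−2, y' = y−2. MRS = y'/x' = P_x/P_y.
After buying the subsistence bundle (2, 2), a share 0.5 of the remaining income goes to x: x* = 2 + 0.5·(M − 2P_x − 2P_y)/P_x.
Set x* = 29.125 in the demand function and solve for P_x: P_x = 4.8.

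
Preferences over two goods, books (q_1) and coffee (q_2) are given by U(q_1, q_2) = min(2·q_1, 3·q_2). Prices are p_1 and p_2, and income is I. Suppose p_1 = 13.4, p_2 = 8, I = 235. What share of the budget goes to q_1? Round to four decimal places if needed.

Leontief preferences: the optimum is at the kink where q_1/3 = q_2/2, i.e. q_2 = (2/3)·q_1.
Budget: p_1·q_1 + p_2·(2/3)·q_1 = I, so (3·p_1 + 2·p_2)·q_1 = 3·I.
Demand: q_1*(p_1,p_2,I) = 3·I/(3·p_1 + 2·p_2), q_2* = 2·I/(3·p_1 + 2·p_2).
Here 3·13.4 + 2·8 = 56.2, giving q_1* = 12.5445 and q_2* = 8.363.
Expenditure on q_1: 13.4·12.5445 = 168.0961; share = 0.7153.

share on q_1 = 0.7153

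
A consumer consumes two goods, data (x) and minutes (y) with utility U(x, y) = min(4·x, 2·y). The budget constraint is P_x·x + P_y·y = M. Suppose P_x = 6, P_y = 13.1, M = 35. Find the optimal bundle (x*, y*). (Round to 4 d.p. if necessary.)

x* = 1.087, y* = 2.1739

Leontief preferences: the optimum is at the kink where x/2 = y/4, i.e. y = 2·x.
Budget: P_x·x + P_y·2·x = M, so (2·P_x + 4·P_y)·x = 2·M.
Demand: x*(P_x,P_y,M) = 2·M/(2·P_x + 4·P_y), y* = 4·M/(2·P_x + 4·P_y).
Here 2·6 + 4·13.1 = 64.4, giving x* = 1.087 and y* = 2.1739.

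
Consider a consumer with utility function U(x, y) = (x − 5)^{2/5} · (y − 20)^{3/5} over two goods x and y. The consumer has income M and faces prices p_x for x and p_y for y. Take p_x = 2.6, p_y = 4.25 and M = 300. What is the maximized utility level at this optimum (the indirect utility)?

V = 29.515

MRS = (2/3)·(y−20)/(x−5). Tangency with p_x/p_y gives y−20 = (3/2)·(p_x/p_y)·(x−5).
Substituting into the budget: x* = 5 + 0.4·(M − 5·p_x − 20·p_y)/p_x, and y* = 20 + 0.6·(…)/p_y.
Discretionary income = 300 − 5·2.6 − 20·4.25 = 202; x* = 5 + 0.4·202/2.6 = 36.0769; y* = 20 + 0.6·202/4.25 = 48.5176.
Utility at the optimum: U(36.0769, 48.5176) = 29.515.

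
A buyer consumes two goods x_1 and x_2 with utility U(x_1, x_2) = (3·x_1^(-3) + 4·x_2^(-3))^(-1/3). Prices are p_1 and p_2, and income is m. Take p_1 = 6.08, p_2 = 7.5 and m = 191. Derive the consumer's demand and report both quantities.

x_1* = 13.9139, x_2* = 14.1871

MRS = MU_x_1/MU_x_2 = (3/4)·(x_2/x_1)^(4). Set equal to p_1/p_2.
Hence x_2/x_1 = ((4/3)·p_1/p_2)^(1/(4)), i.e. raised to the 0.25 power.
With the ratio pinned down, the budget gives x_1* = m/(p_1 + p_2·(x_2/x_1)) and x_2* = (x_2/x_1)·x_1*.
Numerically x_2/x_1 = 1.019636, so x_1* = 191/(6.08 + 7.5·1.019636) = 13.9139 and x_2* = 1.019636·13.9139 = 14.1871.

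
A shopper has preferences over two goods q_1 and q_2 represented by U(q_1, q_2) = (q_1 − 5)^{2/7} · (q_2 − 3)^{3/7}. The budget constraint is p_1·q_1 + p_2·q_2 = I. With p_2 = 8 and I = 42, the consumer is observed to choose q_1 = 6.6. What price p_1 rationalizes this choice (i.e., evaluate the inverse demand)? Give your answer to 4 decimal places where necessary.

p_1 = 2

Let q_1' = q_1−5, q_2' = q_2−3. MRS = (2/3)·q_2'/q_1' = p_1/p_2.
After buying the subsistence bundle (5, 3), a share 0.4 of the remaining income goes to q_1: q_1* = 5 + 0.4·(I − 5p_1 − 3p_2)/p_1.
Set q_1* = 6.6 in the demand function and solve for p_1: p_1 = 2.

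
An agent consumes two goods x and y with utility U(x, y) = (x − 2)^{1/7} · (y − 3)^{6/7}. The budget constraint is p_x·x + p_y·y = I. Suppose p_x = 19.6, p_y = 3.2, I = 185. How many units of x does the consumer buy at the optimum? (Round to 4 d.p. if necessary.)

x* = 2.9927

Substituting into the budget: x* = 2 + 1/7·(I − 2·p_x − 3·p_y)/p_x, and y* = 3 + 6/7·(…)/p_y.
Discretionary income = 185 − 2·19.6 − 3·3.2 = 136.2; x* = 2 + 1/7·136.2/19.6 = 2.9927.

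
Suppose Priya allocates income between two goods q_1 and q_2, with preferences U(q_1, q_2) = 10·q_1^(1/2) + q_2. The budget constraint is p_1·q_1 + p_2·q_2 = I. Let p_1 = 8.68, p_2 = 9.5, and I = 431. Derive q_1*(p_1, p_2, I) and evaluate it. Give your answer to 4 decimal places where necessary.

q_1* = 29.9466

Thus q_1* = (5·p_2/p_1)² — independent of I — with the rest of income spent on q_2.
Plugging in: q_1* = (5·9.5/8.68)² = 29.9466.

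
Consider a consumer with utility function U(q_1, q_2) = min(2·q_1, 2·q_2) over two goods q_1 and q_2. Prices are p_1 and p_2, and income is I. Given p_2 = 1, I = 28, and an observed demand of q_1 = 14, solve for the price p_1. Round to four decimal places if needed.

p_1 = 1

Leontief preferences: the optimum is at the kink where q_1/2 = q_2/2, i.e. q_2 = q_1.
Budget: p_1·q_1 + p_2·q_1 = I, so (2·p_1 + 2·p_2)·q_1 = 2·I.
Demand: q_1*(p_1,p_2,I) = 2·I/(2·p_1 + 2·p_2), q_2* = 2·I/(2·p_1 + 2·p_2).
Set q_1* = 14 in the demand function and solve for p_1: p_1 = 1.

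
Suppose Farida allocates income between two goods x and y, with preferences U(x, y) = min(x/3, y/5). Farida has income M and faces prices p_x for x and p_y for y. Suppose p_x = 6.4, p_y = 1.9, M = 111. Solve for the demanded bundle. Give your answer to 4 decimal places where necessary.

x* = 11.6028, y* = 19.338

With perfect complements, no substitution: consume in ratio x:y = 3:5.
Budget: p_x·x + p_y·(5/3)·x = M, so (3·p_x + 5·p_y)·x = 3·M.
Demand: x*(p_x,p_y,M) = 3·M/(3·p_x + 5·p_y), y* = 5·M/(3·p_x + 5·p_y).
Here 3·6.4 + 5·1.9 = 28.7, giving x* = 11.6028 and y* = 19.338.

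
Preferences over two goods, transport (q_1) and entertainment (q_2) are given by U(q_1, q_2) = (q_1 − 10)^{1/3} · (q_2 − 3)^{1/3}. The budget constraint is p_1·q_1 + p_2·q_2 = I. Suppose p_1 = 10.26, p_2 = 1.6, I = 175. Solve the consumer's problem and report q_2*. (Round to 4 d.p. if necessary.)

q_2* = 24.125

Substituting into the budget: q_1* = 10 + 0.5·(I − 10·p_1 − 3·p_2)/p_1, and q_2* = 3 + 0.5·(…)/p_2.
Discretionary income = 175 − 10·10.26 − 3·1.6 = 67.6; q_2* = 3 + 0.5·67.6/1.6 = 24.125.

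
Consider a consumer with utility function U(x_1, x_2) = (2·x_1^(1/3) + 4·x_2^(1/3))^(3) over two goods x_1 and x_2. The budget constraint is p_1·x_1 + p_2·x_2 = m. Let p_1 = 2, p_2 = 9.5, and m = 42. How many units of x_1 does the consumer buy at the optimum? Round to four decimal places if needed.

With the ratio pinned down, the budget gives x_1* = m/(p_1 + p_2·(x_2/x_1)) and x_2* = (x_2/x_1)·x_1*.
Numerically x_2/x_1 = 0.273215, so x_1* = 42/(2 + 9.5·0.273215) = 9.1393.

x_1* = 9.1393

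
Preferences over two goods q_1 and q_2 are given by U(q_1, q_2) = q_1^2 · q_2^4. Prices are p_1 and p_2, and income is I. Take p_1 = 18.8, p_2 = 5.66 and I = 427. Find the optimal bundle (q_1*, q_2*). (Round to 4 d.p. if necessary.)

q_1* = 7.5709, q_2* = 50.2945

Tangency: MRS = (1/2)·q_2/q_1 = p_1/p_2.
Rearranging, p_2·q_2 = 2·p_1·q_1. Substituting into the budget gives p_1·q_1·(1 + 2) = I.
Demand: q_1*(p_1,p_2,I) = 1/3·I/p_1 and q_2* = 2/3·I/p_2.
At p_1=18.8, p_2=5.66, I=427: q_1* = 1/3·427/18.8 = 7.5709, q_2* = 50.2945.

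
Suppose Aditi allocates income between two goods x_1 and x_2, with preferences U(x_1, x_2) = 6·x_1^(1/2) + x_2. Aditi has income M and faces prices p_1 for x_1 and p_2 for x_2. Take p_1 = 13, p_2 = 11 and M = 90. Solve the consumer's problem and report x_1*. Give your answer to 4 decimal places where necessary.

x_1* = 6.4438

Utility is quasi-linear in x_2; the FOC for x_1 is 3/√x_1 = p_1/p_2.
Thus x_1* = (3·p_2/p_1)² — independent of M — with the rest of income spent on x_2.
Plugging in: x_1* = (3·11/13)² = 6.4438.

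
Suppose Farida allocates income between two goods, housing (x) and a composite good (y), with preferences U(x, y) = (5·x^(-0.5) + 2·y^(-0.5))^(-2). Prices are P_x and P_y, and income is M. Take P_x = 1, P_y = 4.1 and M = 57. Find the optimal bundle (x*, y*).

x* = 30.4993, y* = 6.4636

With the ratio pinned down, the budget gives x* = M/(P_x + P_y·(y/x)) and y* = (y/x)·x*.
Numerically y/x = 0.211926, so x* = 57/(1 + 4.1·0.211926) = 30.4993 and y* = 0.211926·30.4993 = 6.4636.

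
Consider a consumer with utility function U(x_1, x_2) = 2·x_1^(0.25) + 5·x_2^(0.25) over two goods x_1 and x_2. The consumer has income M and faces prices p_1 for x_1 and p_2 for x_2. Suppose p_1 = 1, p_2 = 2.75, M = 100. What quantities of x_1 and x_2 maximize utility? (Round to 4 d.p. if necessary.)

x_1* = 29.2242, x_2* = 25.7367

Substitute x_2 = (x_2/x_1)·x_1 into the budget: x_1* = M/(p_1 + p_2·(x_2/x_1)).
Numerically x_2/x_1 = 0.880663, so x_1* = 100/(1 + 2.75·0.880663) = 29.2242 and x_2* = 0.880663·29.2242 = 25.7367.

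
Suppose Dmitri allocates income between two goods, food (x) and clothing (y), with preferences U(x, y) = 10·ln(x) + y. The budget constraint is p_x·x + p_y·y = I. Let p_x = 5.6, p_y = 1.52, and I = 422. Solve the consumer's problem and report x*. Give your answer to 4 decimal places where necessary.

x* = 2.7143

MU_x = 10/x, MU_y = 1. Tangency: 10/x = p_x/p_y.
So x*(p_x,p_y) = 10·p_y/p_x, independent of income; and y* = (I − 10·p_y)/p_y.
At the given prices: x* = 10·1.52/5.6 = 2.7143.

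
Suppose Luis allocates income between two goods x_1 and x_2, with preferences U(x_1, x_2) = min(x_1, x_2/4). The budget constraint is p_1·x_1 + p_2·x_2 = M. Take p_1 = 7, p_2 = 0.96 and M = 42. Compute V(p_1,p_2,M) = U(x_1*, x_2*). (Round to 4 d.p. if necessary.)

V = 3.8745

Leontief preferences: the optimum is at the kink where x_1/1 = x_2/4, i.e. x_2 = 4·x_1.
Budget: p_1·x_1 + p_2·4·x_1 = M, so (p_1 + 4·p_2)·x_1 = M.
Demand: x_1*(p_1,p_2,M) = M/(p_1 + 4·p_2), x_2* = 4·M/(p_1 + 4·p_2).
Here 7 + 4·0.96 = 10.84, giving x_1* = 3.8745 and x_2* = 15.4982.
Utility at the optimum: U(3.8745, 15.4982) = 3.8745.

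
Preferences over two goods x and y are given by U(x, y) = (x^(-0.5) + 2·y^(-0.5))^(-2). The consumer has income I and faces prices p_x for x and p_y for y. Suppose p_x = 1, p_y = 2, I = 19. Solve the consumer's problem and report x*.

MU_x ∝ x^(-1.5), MU_y ∝ 2·y^(-1.5), so MRS = (1/2)·(y/x)^(1.5) = p_x/p_y.
Hence y/x = (2·p_x/p_y)^(1/(1.5)), i.e. raised to the 2/3 power.
Substitute y = (y/x)·x into the budget: x* = I/(p_x + p_y·(y/x)).
Numerically y/x = 1, so x* = 19/(1 + 2·1) = 6.3333.

x* = 6.3333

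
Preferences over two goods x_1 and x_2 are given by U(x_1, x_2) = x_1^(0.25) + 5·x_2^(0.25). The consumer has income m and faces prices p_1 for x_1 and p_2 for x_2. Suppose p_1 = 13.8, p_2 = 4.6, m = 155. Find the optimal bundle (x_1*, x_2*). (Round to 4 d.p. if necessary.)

MRS = MU_x_1/MU_x_2 = (1/5)·(x_2/x_1)^(0.75). Set equal to p_1/p_2.
Hence x_2/x_1 = (5·p_1/p_2)^(1/(0.75)), i.e. raised to the 4/3 power.
Substitute x_2 = (x_2/x_1)·x_1 into the budget: x_1* = m/(p_1 + p_2·(x_2/x_1)).
Numerically x_2/x_1 = 36.993181, so x_1* = 155/(13.8 + 4.6·36.993181) = 0.8425 and x_2* = 36.993181·0.8425 = 31.168.

x_1* = 0.8425, x_2* = 31.168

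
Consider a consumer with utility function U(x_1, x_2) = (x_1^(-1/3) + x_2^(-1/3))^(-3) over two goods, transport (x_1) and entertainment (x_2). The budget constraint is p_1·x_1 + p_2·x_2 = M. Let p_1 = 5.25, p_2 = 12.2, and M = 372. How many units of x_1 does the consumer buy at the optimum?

x_1* = 31.7081

From the CES first-order condition, (x_2/x_1)^(4/3) = p_1/p_2.
Solve for the ratio: x_2/x_1 = [p_1/p_2]^(0.75).
With the ratio pinned down, the budget gives x_1* = M/(p_1 + p_2·(x_2/x_1)) and x_2* = (x_2/x_1)·x_1*.
Numerically x_2/x_1 = 0.531312, so x_1* = 372/(5.25 + 12.2·0.531312) = 31.7081.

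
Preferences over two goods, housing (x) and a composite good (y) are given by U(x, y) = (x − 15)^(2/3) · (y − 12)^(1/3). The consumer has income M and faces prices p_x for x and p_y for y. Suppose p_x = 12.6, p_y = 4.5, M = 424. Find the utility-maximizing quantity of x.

x* = 24.5767

This is Cobb-Douglas in (x−15, y−12): tangency gives 2/3·p_y·(y−12) = 1/3·p_x·(x−15).
Substituting into the budget: x* = 15 + 2/3·(M − 15·p_x − 12·p_y)/p_x, and y* = 12 + 1/3·(…)/p_y.
Discretionary income = 424 − 15·12.6 − 12·4.5 = 181; x* = 15 + 2/3·181/12.6 = 24.5767.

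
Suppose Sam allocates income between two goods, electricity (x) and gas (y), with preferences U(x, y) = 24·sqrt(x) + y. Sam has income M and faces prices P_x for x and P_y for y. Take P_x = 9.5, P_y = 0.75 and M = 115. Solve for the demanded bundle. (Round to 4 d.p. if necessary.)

Thus x* = (12·P_y/P_x)² — independent of M — with the rest of income spent on y.
Plugging in: x* = (12·0.75/9.5)² = 0.8975, y* = 141.9649.

x* = 0.8975, y* = 141.9649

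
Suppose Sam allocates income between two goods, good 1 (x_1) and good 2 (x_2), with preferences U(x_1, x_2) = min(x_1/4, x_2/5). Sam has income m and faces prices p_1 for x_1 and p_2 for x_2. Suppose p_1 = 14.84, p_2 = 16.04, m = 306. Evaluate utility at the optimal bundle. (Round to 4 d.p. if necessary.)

With perfect complements, no substitution: consume in ratio x_1:x_2 = 4:5.
Budget: p_1·x_1 + p_2·(5/4)·x_1 = m, so (4·p_1 + 5·p_2)·x_1 = 4·m.
Demand: x_1*(p_1,p_2,m) = 4·m/(4·p_1 + 5·p_2), x_2* = 5·m/(4·p_1 + 5·p_2).
Here 4·14.84 + 5·16.04 = 139.56, giving x_1* = 8.7704 and x_2* = 10.963.
Utility at the optimum: U(8.7704, 10.963) = 2.1926.

V = 2.1926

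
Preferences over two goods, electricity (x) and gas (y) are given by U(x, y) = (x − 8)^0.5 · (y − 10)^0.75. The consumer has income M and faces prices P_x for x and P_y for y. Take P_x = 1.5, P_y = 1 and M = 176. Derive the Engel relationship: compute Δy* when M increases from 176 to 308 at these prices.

Δy* = 79.2

MRS = (2/3)·(y−10)/(x−8). Tangency with P_x/P_y gives y−10 = (3/2)·(P_x/P_y)·(x−8).
Substituting into the budget: x* = 8 + 0.4·(M − 8·P_x − 10·P_y)/P_x, and y* = 10 + 0.6·(…)/P_y.
Discretionary income = 176 − 8·1.5 − 10·1 = 154; y* = 10 + 0.6·154/1 = 102.4.
At M' = 308: y* = 181.6. Change: 181.6 − 102.4 = 79.2.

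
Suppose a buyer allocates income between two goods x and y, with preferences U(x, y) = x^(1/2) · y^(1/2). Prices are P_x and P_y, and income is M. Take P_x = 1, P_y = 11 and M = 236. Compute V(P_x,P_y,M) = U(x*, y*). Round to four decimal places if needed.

Demand: x*(P_x,P_y,M) = 0.5·M/P_x and y* = 0.5·M/P_y.
At P_x=1, P_y=11, M=236: x* = 0.5·236/1 = 118, y* = 10.7273.
Utility at the optimum: U(118, 10.7273) = 35.5783.

V = 35.5783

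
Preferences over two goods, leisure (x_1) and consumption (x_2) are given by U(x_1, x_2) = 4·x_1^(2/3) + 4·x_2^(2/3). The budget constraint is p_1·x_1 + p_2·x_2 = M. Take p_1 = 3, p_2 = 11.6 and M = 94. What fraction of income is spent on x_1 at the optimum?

share on x_1 = 0.9373

With the ratio pinned down, the budget gives x_1* = M/(p_1 + p_2·(x_2/x_1)) and x_2* = (x_2/x_1)·x_1*.
Numerically x_2/x_1 = 0.017298, so x_1* = 94/(3 + 11.6·0.017298) = 29.369 and x_2* = 0.017298·29.369 = 0.508.
Expenditure on x_1: 3·29.369 = 88.107; share = 0.9373.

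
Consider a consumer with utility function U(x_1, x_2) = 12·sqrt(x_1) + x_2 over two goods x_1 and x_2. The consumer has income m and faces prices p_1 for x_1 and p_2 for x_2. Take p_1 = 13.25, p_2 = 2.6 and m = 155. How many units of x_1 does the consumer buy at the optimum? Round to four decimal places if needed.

x_1* = 1.3862

Set MRS = p_1/p_2: 6·x_1^(−1/2) = p_1/p_2.
Solve: √x_1 = 6·p_2/p_1, so x_1*(p_1,p_2) = (6·p_2/p_1)², and x_2* = (m − p_1·x_1*)/p_2.
Plugging in: x_1* = (6·2.6/13.25)² = 1.3862.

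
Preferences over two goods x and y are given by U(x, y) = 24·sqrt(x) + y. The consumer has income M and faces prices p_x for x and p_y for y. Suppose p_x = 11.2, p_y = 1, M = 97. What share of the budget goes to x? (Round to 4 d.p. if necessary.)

Thus x* = (12·p_y/p_x)² — independent of M — with the rest of income spent on y.
Plugging in: x* = (12·1/11.2)² = 1.148, y* = 84.1429.
Expenditure on x: 11.2·1.148 = 12.8571; share = 0.1325.

share on x = 0.1325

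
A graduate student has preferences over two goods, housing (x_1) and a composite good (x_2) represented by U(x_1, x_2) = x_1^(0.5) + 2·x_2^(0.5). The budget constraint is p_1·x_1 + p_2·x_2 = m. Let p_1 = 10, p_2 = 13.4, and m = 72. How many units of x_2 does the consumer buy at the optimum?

Numerically x_2/x_1 = 2.227668, so x_1* = 72/(10 + 13.4·2.227668) = 1.8067 and x_2* = 2.227668·1.8067 = 4.0248.

x_2* = 4.0248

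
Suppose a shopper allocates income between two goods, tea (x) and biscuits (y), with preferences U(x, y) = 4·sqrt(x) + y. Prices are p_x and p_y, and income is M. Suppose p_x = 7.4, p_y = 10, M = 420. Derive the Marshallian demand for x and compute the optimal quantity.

x* = 7.3046

Plugging in: x* = (2·10/7.4)² = 7.3046.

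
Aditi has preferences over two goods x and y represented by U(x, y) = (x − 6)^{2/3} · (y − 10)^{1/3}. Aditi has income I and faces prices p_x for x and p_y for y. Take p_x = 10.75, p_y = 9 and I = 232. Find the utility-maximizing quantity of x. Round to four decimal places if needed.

x* = 10.8062

Let x' = x−6, y' = y−10. MRS = 2·y'/x' = p_x/p_y.
Substituting into the budget: x* = 6 + 2/3·(I − 6·p_x − 10·p_y)/p_x, and y* = 10 + 1/3·(…)/p_y.
Discretionary income = 232 − 6·10.75 − 10·9 = 77.5; x* = 6 + 2/3·77.5/10.75 = 10.8062.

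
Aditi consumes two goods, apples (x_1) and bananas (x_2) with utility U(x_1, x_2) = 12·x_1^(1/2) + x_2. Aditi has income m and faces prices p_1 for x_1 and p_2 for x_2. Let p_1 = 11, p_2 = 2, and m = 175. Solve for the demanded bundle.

x_1* = 1.1901, x_2* = 80.9545

MU_x_1 = 6/√x_1, MU_x_2 = 1. Tangency: 6/√x_1 = p_1/p_2.
Thus x_1* = (6·p_2/p_1)² — independent of m — with the rest of income spent on x_2.
Plugging in: x_1* = (6·2/11)² = 1.1901, x_2* = 80.9545.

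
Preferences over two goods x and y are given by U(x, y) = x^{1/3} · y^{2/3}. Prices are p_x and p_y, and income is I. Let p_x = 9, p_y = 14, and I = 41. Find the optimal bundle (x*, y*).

x* = 1.5185, y* = 1.9524

MU_x/MU_y = (1/3·y)/(2/3·x); tangency sets this equal to p_x/p_y.
So 1/3·p_y·y = 2/3·p_x·x; combined with the budget, a share 1/3 of income goes to x.
Demand: x*(p_x,p_y,I) = 1/3·I/p_x and y* = 2/3·I/p_y.
At p_x=9, p_y=14, I=41: x* = 1/3·41/9 = 1.5185, y* = 1.9524.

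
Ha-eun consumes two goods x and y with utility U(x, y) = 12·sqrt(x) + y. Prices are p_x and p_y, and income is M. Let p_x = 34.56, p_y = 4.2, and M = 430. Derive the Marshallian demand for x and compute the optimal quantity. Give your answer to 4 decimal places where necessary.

Plugging in: x* = (6·4.2/34.56)² = 0.5317.

x* = 0.5317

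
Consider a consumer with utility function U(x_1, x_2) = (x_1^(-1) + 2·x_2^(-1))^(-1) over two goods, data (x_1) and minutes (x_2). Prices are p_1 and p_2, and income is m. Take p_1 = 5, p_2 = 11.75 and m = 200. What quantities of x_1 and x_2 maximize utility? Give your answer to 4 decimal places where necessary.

x_1* = 12.6265, x_2* = 11.6483

MRS = MU_x_1/MU_x_2 = (1/2)·(x_2/x_1)^(2). Set equal to p_1/p_2.
Solve for the ratio: x_2/x_1 = [2·p_1/p_2]^(0.5).
With the ratio pinned down, the budget gives x_1* = m/(p_1 + p_2·(x_2/x_1)) and x_2* = (x_2/x_1)·x_1*.
Numerically x_2/x_1 = 0.922531, so x_1* = 200/(5 + 11.75·0.922531) = 12.6265 and x_2* = 0.922531·12.6265 = 11.6483.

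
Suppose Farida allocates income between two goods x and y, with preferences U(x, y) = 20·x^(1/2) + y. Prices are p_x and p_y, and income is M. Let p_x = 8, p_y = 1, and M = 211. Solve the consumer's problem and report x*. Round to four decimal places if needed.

MU_x = 10/√x, MU_y = 1. Tangency: 10/√x = p_x/p_y.
Thus x* = (10·p_y/p_x)² — independent of M — with the rest of income spent on y.
Plugging in: x* = (10·1/8)² = 1.5625.

x* = 1.5625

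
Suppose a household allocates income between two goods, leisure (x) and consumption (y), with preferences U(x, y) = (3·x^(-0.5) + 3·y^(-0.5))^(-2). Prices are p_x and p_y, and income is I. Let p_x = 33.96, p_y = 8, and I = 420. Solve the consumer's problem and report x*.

x* = 7.6456

MU_x ∝ 3·x^(-1.5), MU_y ∝ 3·y^(-1.5), so MRS = (y/x)^(1.5) = p_x/p_y.
Solve for the ratio: y/x = [p_x/p_y]^(2/3).
With the ratio pinned down, the budget gives x* = I/(p_x + p_y·(y/x)) and y* = (y/x)·x*.
Numerically y/x = 2.621713, so x* = 420/(33.96 + 8·2.621713) = 7.6456.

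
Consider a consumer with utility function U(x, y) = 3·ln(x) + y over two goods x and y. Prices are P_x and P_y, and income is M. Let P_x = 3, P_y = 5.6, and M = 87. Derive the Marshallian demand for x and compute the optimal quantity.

Set MRS = P_x/P_y: (3/x)/1 = P_x/P_y.
So x*(P_x,P_y) = 3·P_y/P_x, independent of income; and y* = (M − 3·P_y)/P_y.
At the given prices: x* = 3·5.6/3 = 5.6.

x* = 5.6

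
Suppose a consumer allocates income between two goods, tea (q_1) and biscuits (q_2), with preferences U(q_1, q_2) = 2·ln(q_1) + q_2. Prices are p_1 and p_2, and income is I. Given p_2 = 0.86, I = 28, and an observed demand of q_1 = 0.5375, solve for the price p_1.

p_1 = 3.2

Set MRS = p_1/p_2: (2/q_1)/1 = p_1/p_2.
So q_1*(p_1,p_2) = 2·p_2/p_1, independent of income; and q_2* = (I − 2·p_2)/p_2.
Set q_1* = 0.5375 in the demand function and solve for p_1: p_1 = 3.2.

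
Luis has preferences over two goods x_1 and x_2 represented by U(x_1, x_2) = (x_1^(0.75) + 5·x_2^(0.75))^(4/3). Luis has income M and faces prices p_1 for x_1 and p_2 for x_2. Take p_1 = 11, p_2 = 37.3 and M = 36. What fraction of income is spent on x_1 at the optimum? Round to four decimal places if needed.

MU_x_1 ∝ x_1^(-0.25), MU_x_2 ∝ 5·x_2^(-0.25), so MRS = (1/5)·(x_2/x_1)^(0.25) = p_1/p_2.
Solve for the ratio: x_2/x_1 = [5·p_1/p_2]^(4).
Substitute x_2 = (x_2/x_1)·x_1 into the budget: x_1* = M/(p_1 + p_2·(x_2/x_1)).
Numerically x_2/x_1 = 4.727325, so x_1* = 36/(11 + 37.3·4.727325) = 0.1922 and x_2* = 4.727325·0.1922 = 0.9085.
Expenditure on x_1: 11·0.1922 = 2.1139; share = 0.0587.

share on x_1 = 0.0587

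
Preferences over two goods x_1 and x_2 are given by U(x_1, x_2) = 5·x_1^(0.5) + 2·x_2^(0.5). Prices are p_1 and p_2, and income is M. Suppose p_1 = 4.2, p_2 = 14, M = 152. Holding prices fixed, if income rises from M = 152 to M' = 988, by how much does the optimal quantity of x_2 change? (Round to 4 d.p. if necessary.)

From the CES first-order condition, (5/2)·(x_2/x_1)^(0.5) = p_1/p_2.
Hence x_2/x_1 = ((2/5)·p_1/p_2)^(1/(0.5)), i.e. raised to the 2 power.
With the ratio pinned down, the budget gives x_1* = M/(p_1 + p_2·(x_2/x_1)) and x_2* = (x_2/x_1)·x_1*.
Numerically x_2/x_1 = 0.0144, so x_1* = 152/(4.2 + 14·0.0144) = 34.5329 and x_2* = 0.0144·34.5329 = 0.4973.
At M' = 988: x_2* = 3.2323. Change: 3.2323 − 0.4973 = 2.735.

Δx_2* = 2.735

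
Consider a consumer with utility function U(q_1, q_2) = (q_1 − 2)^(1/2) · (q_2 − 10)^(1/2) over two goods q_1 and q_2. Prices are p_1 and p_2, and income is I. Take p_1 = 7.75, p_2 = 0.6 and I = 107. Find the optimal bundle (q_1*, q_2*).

MRS = (q_2−10)/(q_1−2). Tangency with p_1/p_2 gives q_2−10 = (p_1/p_2)·(q_1−2).
After buying the subsistence bundle (2, 10), a share 0.5 of the remaining income goes to q_1: q_1* = 2 + 0.5·(I − 2p_1 − 10p_2)/p_1.
Discretionary income = 107 − 2·7.75 − 10·0.6 = 85.5; q_1* = 2 + 0.5·85.5/7.75 = 7.5161; q_2* = 10 + 0.5·85.5/0.6 = 81.25.

q_1* = 7.5161, q_2* = 81.25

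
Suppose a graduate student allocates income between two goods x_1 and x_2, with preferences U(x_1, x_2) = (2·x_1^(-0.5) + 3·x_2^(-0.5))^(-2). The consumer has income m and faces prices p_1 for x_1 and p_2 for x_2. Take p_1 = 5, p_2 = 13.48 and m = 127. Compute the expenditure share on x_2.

MU_x_1 ∝ 2·x_1^(-1.5), MU_x_2 ∝ 3·x_2^(-1.5), so MRS = (2/3)·(x_2/x_1)^(1.5) = p_1/p_2.
Solve for the ratio: x_2/x_1 = [(3/2)·p_1/p_2]^(2/3).
Substitute x_2 = (x_2/x_1)·x_1 into the budget: x_1* = m/(p_1 + p_2·(x_2/x_1)).
Numerically x_2/x_1 = 0.676469, so x_1* = 127/(5 + 13.48·0.676469) = 8.9951 and x_2* = 0.676469·8.9951 = 6.0849.
Expenditure on x_2: 13.48·6.0849 = 82.0245; share = 0.6459.

share on x_2 = 0.6459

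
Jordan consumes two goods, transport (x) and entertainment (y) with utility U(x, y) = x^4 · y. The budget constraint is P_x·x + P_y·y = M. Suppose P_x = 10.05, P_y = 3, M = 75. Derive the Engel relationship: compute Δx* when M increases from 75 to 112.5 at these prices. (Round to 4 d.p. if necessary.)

Δx* = 2.9851

MU_x/MU_y = (4·y)/(x); tangency sets this equal to P_x/P_y.
So 4·P_y·y = P_x·x; combined with the budget, a share 0.8 of income goes to x.
Demand: x*(P_x,P_y,M) = 0.8·M/P_x and y* = 0.2·M/P_y.
At P_x=10.05, P_y=3, M=75: x* = 0.8·75/10.05 = 5.9701.
At M' = 112.5: x* = 8.9552. Change: 8.9552 − 5.9701 = 2.9851.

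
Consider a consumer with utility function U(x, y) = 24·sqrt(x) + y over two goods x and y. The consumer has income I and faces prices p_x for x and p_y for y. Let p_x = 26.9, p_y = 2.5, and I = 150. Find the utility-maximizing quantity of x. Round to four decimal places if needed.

Thus x* = (12·p_y/p_x)² — independent of I — with the rest of income spent on y.
Plugging in: x* = (12·2.5/26.9)² = 1.2438.

x* = 1.2438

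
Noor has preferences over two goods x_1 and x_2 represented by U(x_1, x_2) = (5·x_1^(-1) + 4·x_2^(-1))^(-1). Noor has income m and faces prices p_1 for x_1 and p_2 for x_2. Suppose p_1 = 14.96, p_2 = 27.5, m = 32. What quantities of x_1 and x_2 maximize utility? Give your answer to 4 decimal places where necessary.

From the CES first-order condition, (5/4)·(x_2/x_1)^(2) = p_1/p_2.
Solve for the ratio: x_2/x_1 = [(4/5)·p_1/p_2]^(0.5).
Substitute x_2 = (x_2/x_1)·x_1 into the budget: x_1* = m/(p_1 + p_2·(x_2/x_1)).
Numerically x_2/x_1 = 0.659697, so x_1* = 32/(14.96 + 27.5·0.659697) = 0.9667 and x_2* = 0.659697·0.9667 = 0.6377.

x_1* = 0.9667, x_2* = 0.6377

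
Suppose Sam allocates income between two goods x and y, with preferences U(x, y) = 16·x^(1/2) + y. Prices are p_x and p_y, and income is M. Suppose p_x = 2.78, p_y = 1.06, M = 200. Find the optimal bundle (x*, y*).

Utility is quasi-linear in y; the FOC for x is 8/√x = p_x/p_y.
Solve: √x = 8·p_y/p_x, so x*(p_x,p_y) = (8·p_y/p_x)², and y* = (M − p_x·x*)/p_y.
Plugging in: x* = (8·1.06/2.78)² = 9.3047, y* = 164.2764.

x* = 9.3047, y* = 164.2764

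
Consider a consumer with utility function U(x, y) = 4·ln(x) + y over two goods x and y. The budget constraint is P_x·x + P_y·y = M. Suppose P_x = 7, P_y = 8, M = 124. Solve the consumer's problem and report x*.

MU_x = 4/x, MU_y = 1. Tangency: 4/x = P_x/P_y.
So x*(P_x,P_y) = 4·P_y/P_x, independent of income; and y* = (M − 4·P_y)/P_y.
At the given prices: x* = 4·8/7 = 4.5714.

x* = 4.5714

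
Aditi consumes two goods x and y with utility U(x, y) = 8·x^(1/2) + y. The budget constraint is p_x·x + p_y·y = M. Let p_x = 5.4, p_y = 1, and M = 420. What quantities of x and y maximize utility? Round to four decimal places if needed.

x* = 0.5487, y* = 417.037

MU_x = 4/√x, MU_y = 1. Tangency: 4/√x = p_x/p_y.
Thus x* = (4·p_y/p_x)² — independent of M — with the rest of income spent on y.
Plugging in: x* = (4·1/5.4)² = 0.5487, y* = 417.037.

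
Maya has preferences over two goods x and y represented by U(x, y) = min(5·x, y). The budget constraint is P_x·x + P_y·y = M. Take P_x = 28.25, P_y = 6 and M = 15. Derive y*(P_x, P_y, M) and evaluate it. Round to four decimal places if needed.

With perfect complements, no substitution: consume in ratio x:y = 1:5.
Budget: P_x·x + P_y·5·x = M, so (P_x + 5·P_y)·x = M.
Demand: x*(P_x,P_y,M) = M/(P_x + 5·P_y), y* = 5·M/(P_x + 5·P_y).
Here 28.25 + 5·6 = 58.25, giving y* = 1.2876.

y* = 1.2876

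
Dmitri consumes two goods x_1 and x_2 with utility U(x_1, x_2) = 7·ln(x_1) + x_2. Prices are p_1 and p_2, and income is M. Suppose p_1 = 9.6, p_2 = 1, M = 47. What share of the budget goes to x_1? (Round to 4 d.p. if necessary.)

share on x_1 = 0.1489

Set MRS = p_1/p_2: (7/x_1)/1 = p_1/p_2.
So x_1*(p_1,p_2) = 7·p_2/p_1, independent of income; and x_2* = (M − 7·p_2)/p_2.
At the given prices: x_1* = 7·1/9.6 = 0.7292, and x_2* = 40.
Expenditure on x_1: 9.6·0.7292 = 7; share = 0.1489.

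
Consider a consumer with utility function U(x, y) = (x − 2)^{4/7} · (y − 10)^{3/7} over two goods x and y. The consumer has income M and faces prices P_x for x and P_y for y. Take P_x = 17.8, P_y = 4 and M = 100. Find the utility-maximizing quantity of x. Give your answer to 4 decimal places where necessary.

x* = 2.7833

MRS = (4/3)·(y−10)/(x−2). Tangency with P_x/P_y gives y−10 = (3/4)·(P_x/P_y)·(x−2).
After buying the subsistence bundle (2, 10), a share 4/7 of the remaining income goes to x: x* = 2 + 4/7·(M − 2P_x − 10P_y)/P_x.
Discretionary income = 100 − 2·17.8 − 10·4 = 24.4; x* = 2 + 4/7·24.4/17.8 = 2.7833.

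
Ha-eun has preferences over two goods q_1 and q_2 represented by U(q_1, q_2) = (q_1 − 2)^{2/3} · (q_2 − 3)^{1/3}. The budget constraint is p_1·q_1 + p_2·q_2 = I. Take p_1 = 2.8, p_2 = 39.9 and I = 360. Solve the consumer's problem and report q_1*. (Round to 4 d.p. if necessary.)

This is Cobb-Douglas in (q_1−2, q_2−3): tangency gives 2/3·p_2·(q_2−3) = 1/3·p_1·(q_1−2).
Substituting into the budget: q_1* = 2 + 2/3·(I − 2·p_1 − 3·p_2)/p_1, and q_2* = 3 + 1/3·(…)/p_2.
Discretionary income = 360 − 2·2.8 − 3·39.9 = 234.7; q_1* = 2 + 2/3·234.7/2.8 = 57.881.

q_1* = 57.881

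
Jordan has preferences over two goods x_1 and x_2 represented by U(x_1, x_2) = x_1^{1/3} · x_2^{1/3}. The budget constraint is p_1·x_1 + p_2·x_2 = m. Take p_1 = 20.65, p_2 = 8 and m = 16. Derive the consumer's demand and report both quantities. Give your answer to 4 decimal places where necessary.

Tangency: MRS = x_2/x_1 = p_1/p_2.
So 1/3·p_2·x_2 = 1/3·p_1·x_1; combined with the budget, a share 0.5 of income goes to x_1.
Demand: x_1*(p_1,p_2,m) = 0.5·m/p_1 and x_2* = 0.5·m/p_2.
At p_1=20.65, p_2=8, m=16: x_1* = 0.5·16/20.65 = 0.3874, x_2* = 1.

x_1* = 0.3874, x_2* = 1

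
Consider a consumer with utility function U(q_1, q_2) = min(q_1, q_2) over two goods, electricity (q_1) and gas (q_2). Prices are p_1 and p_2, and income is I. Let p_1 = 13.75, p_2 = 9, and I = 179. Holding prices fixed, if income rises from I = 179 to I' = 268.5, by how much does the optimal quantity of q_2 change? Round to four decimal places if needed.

With perfect complements, no substitution: consume in ratio q_1:q_2 = 1:1.
Budget: p_1·q_1 + p_2·q_1 = I, so (p_1 + p_2)·q_1 = I.
Demand: q_1*(p_1,p_2,I) = I/(p_1 + p_2), q_2* = I/(p_1 + p_2).
Here 13.75 + 9 = 22.75, giving q_2* = 7.8681.
At I' = 268.5: q_2* = 11.8022. Change: 11.8022 − 7.8681 = 3.9341.

Δq_2* = 3.9341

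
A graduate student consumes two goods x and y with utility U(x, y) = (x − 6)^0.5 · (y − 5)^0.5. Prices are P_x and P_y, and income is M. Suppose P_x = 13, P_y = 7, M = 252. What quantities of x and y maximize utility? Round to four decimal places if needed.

x* = 11.3462, y* = 14.9286

This is Cobb-Douglas in (x−6, y−5): tangency gives 0.5·P_y·(y−5) = 0.5·P_x·(x−6).
After buying the subsistence bundle (6, 5), a share 0.5 of the remaining income goes to x: x* = 6 + 0.5·(M − 6P_x − 5P_y)/P_x.
Discretionary income = 252 − 6·13 − 5·7 = 139; x* = 6 + 0.5·139/13 = 11.3462; y* = 5 + 0.5·139/7 = 14.9286.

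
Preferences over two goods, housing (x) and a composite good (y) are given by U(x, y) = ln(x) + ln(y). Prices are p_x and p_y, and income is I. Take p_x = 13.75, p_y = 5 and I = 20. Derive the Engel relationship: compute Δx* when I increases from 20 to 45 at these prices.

Δx* = 0.9091

Tangency: MRS = y/x = p_x/p_y.
So p_y·y = p_x·x; combined with the budget, a share 0.5 of income goes to x.
Demand: x*(p_x,p_y,I) = 0.5·I/p_x and y* = 0.5·I/p_y.
At p_x=13.75, p_y=5, I=20: x* = 0.5·20/13.75 = 0.7273.
At I' = 45: x* = 1.6364. Change: 1.6364 − 0.7273 = 0.9091.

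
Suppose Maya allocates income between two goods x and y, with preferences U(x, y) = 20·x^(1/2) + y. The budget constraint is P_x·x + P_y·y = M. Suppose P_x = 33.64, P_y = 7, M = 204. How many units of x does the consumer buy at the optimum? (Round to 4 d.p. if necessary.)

x* = 4.33

MU_x = 10/√x, MU_y = 1. Tangency: 10/√x = P_x/P_y.
Thus x* = (10·P_y/P_x)² — independent of M — with the rest of income spent on y.
Plugging in: x* = (10·7/33.64)² = 4.33.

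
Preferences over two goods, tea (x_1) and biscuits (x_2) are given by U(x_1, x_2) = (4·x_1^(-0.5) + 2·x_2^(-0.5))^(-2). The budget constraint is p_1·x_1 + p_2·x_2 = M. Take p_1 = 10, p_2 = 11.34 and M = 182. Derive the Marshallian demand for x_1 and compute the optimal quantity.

MRS = MU_x_1/MU_x_2 = 2·(x_2/x_1)^(1.5). Set equal to p_1/p_2.
Solve for the ratio: x_2/x_1 = [(1/2)·p_1/p_2]^(2/3).
Substitute x_2 = (x_2/x_1)·x_1 into the budget: x_1* = M/(p_1 + p_2·(x_2/x_1)).
Numerically x_2/x_1 = 0.579301, so x_1* = 182/(10 + 11.34·0.579301) = 10.9842.

x_1* = 10.9842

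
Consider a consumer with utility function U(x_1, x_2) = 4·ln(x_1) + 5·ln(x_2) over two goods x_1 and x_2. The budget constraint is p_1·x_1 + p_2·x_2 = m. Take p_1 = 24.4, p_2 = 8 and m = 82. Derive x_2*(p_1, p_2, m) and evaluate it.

x_2* = 5.6944

MU_x_1/MU_x_2 = (4·x_2)/(5·x_1); tangency sets this equal to p_1/p_2.
So 4·p_2·x_2 = 5·p_1·x_1; combined with the budget, a share 4/9 of income goes to x_1.
Demand: x_1*(p_1,p_2,m) = 4/9·m/p_1 and x_2* = 5/9·m/p_2.
At p_1=24.4, p_2=8, m=82: x_2* = 5/9·82/8 = 5.6944.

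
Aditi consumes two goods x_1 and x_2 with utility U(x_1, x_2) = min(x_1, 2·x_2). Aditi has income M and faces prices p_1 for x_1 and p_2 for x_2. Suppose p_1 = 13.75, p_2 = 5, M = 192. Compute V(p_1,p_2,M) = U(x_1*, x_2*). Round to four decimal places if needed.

V = 11.8154

With perfect complements, no substitution: consume in ratio x_1:x_2 = 2:1.
Budget: p_1·x_1 + p_2·(1/2)·x_1 = M, so (2·p_1 + p_2)·x_1 = 2·M.
Demand: x_1*(p_1,p_2,M) = 2·M/(2·p_1 + p_2), x_2* = M/(2·p_1 + p_2).
Here 2·13.75 + 5 = 32.5, giving x_1* = 11.8154 and x_2* = 5.9077.
Utility at the optimum: U(11.8154, 5.9077) = 11.8154.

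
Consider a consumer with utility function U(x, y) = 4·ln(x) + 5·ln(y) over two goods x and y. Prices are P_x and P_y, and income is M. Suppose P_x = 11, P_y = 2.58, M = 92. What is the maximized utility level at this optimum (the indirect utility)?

V = 20.1829

MU_x/MU_y = (4·y)/(5·x); tangency sets this equal to P_x/P_y.
So 4·P_y·y = 5·P_x·x; combined with the budget, a share 4/9 of income goes to x.
Demand: x*(P_x,P_y,M) = 4/9·M/P_x and y* = 5/9·M/P_y.
At P_x=11, P_y=2.58, M=92: x* = 4/9·92/11 = 3.7172, y* = 19.8105.
Utility at the optimum: U(3.7172, 19.8105) = 20.1829.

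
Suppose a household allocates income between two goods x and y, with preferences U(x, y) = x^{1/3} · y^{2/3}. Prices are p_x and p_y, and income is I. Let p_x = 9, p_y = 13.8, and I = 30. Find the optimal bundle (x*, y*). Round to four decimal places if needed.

The MRS is (1/2)·y/x. Set MRS = p_x/p_y.
So 1/3·p_y·y = 2/3·p_x·x; combined with the budget, a share 1/3 of income goes to x.
Demand: x*(p_x,p_y,I) = 1/3·I/p_x and y* = 2/3·I/p_y.
At p_x=9, p_y=13.8, I=30: x* = 1/3·30/9 = 1.1111, y* = 1.4493.

x* = 1.1111, y* = 1.4493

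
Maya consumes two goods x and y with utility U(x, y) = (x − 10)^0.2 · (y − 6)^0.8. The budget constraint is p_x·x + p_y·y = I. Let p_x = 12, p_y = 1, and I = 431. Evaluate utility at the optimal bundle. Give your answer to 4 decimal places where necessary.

V = 112.4972

Let x' = x−10, y' = y−6. MRS = (1/4)·y'/x' = p_x/p_y.
Substituting into the budget: x* = 10 + 0.2·(I − 10·p_x − 6·p_y)/p_x, and y* = 6 + 0.8·(…)/p_y.
Discretionary income = 431 − 10·12 − 6·1 = 305; x* = 10 + 0.2·305/12 = 15.0833; y* = 6 + 0.8·305/1 = 250.
Utility at the optimum: U(15.0833, 250) = 112.4972.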